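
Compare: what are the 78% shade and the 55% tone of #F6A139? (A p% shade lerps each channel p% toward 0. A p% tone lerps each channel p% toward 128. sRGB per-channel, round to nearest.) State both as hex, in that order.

#36230D, #B58F60

#F6A139 is rgb(246, 161, 57).
78% shade:
  R: 246 − 191.88 = 54.12 → 54
  G: 161 − 125.58 = 35.42 → 35
  B: 57 − 44.46 = 12.54 → 13
  → #36230D
55% tone:
  R: 246 − 64.9 = 181.1 → 181
  G: 161 + 0.55×(128−161) = 161 − 18.15 = 142.85 → 143
  B: 57 + 39.05 = 96.05 → 96
  → #B58F60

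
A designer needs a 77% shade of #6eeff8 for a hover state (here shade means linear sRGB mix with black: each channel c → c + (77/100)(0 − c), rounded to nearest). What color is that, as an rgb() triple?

#6eeff8 is rgb(110, 239, 248).
A 77% shade moves each channel 77% toward 0:
  R: 110 − 84.7 = 25.3 → 25
  G: 239 − 184.03 = 54.97 → 55
  B: 248 + 0.77×(0−248) = 248 − 190.96 = 57.04 → 57

rgb(25, 55, 57)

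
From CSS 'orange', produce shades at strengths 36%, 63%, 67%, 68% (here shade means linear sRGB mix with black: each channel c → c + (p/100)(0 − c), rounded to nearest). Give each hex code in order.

#a36a00, #5e3d00, #543600, #523500

CSS orange is rgb(255, 165, 0).
36%: (255 − 91.8 = 163.2→163, 165 − 59.4 = 105.6→106, 0→0) → #a36a00
63%: (255 − 160.65 = 94.35→94, 165 − 103.95 = 61.05→61, 0→0) → #5e3d00
67%: (255 − 170.85 = 84.15→84, 165 − 110.55 = 54.45→54, 0→0) → #543600
68%: (255 − 173.4 = 81.6→82, 165 − 112.2 = 52.8→53, 0→0) → #523500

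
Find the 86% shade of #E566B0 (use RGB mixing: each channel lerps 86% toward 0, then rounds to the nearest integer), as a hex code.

#E566B0 is rgb(229, 102, 176).
Lerp each channel 86% toward 0:
  R: 229 − 196.94 = 32.06 → 32
  G: 102 + 0.86×(0−102) = 102 − 87.72 = 14.28 → 14
  B: 176 + 0.86×(0−176) = 176 − 151.36 = 24.64 → 25
rgb(32, 14, 25) = #200E19.

#200E19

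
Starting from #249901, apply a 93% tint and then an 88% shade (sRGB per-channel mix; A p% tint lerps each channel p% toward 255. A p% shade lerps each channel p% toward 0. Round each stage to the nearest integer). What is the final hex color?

#1d1e1c

#249901 is rgb(36, 153, 1).
Per channel, c → c + 0.93(255 − c):
  R: 36 + 203.67 = 239.67 → 240
  G: 153 + 0.93×(255−153) = 153 + 94.86 = 247.86 → 248
  B: 1 + 236.22 = 237.22 → 237
After the tint: rgb(240, 248, 237) = #f0f8ed.
Per channel, c → c + 0.88(0 − c):
  R: 240 + 0.88×(0−240) = 240 − 211.2 = 28.8 → 29
  G: 248 + 0.88×(0−248) = 248 − 218.24 = 29.76 → 30
  B: 237 + 0.88×(0−237) = 237 − 208.56 = 28.44 → 28
rgb(29, 30, 28) = #1d1e1c.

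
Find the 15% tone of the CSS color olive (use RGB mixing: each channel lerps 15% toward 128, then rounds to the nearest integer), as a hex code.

CSS olive is rgb(128, 128, 0).
Per channel, c → c + 0.15(128 − c):
  R: 128 + 0.15×(128−128) = 128 + 0 = 128 → 128
  G: 128 + 0 = 128 → 128
  B: 0 + 19.2 = 19.2 → 19
rgb(128, 128, 19) = #808013.

#808013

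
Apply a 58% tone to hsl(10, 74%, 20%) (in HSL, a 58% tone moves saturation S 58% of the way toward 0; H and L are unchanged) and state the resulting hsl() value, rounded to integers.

S moves 58% from 74 toward 0: 74 − 42.92 = 31.08 → 31.
H and L are unchanged.

hsl(10, 31%, 20%)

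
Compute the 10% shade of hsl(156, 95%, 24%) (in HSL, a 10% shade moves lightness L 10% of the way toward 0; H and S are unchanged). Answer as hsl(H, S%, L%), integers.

hsl(156, 95%, 22%)

L moves 10% from 24 toward 0: 24 − 2.4 = 21.6 → 22.
H and S are unchanged.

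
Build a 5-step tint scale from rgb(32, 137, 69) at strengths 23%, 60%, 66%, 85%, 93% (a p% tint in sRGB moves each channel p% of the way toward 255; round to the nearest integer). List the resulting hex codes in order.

#53A470, #A6D0B5, #B3D7C0, #DEEDE3, #EFF7F2

23%: (32 + 51.29 = 83.29→83, 137 + 27.14 = 164.14→164, 69 + 42.78 = 111.78→112) → #53A470
60%: (32 + 133.8 = 165.8→166, 137 + 70.8 = 207.8→208, 69 + 111.6 = 180.6→181) → #A6D0B5
66%: (32 + 147.18 = 179.18→179, 137 + 77.88 = 214.88→215, 69 + 122.76 = 191.76→192) → #B3D7C0
85%: (32 + 189.55 = 221.55→222, 137 + 100.3 = 237.3→237, 69 + 158.1 = 227.1→227) → #DEEDE3
93%: (32 + 207.39 = 239.39→239, 137 + 109.74 = 246.74→247, 69 + 172.98 = 241.98→242) → #EFF7F2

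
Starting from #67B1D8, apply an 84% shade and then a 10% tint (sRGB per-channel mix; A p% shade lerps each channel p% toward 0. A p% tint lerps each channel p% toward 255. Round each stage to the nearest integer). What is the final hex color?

#67B1D8 is rgb(103, 177, 216).
Lerp each channel 84% toward 0:
  R: 103 + 0.84×(0−103) = 103 − 86.52 = 16.48 → 16
  G: 177 + 0.84×(0−177) = 177 − 148.68 = 28.32 → 28
  B: 216 + 0.84×(0−216) = 216 − 181.44 = 34.56 → 35
After the shade: rgb(16, 28, 35) = #101C23.
Lerp each channel 10% toward 255:
  R: 16 + 23.9 = 39.9 → 40
  G: 28 + 0.1×(255−28) = 28 + 22.7 = 50.7 → 51
  B: 35 + 22 = 57 → 57
rgb(40, 51, 57) = #283339.

#283339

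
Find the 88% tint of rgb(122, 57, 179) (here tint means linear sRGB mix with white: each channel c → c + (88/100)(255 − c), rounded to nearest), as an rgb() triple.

rgb(239, 231, 246)

Per channel, c → c + 0.88(255 − c):
  R: 122 + 0.88×(255−122) = 122 + 117.04 = 239.04 → 239
  G: 57 + 174.24 = 231.24 → 231
  B: 179 + 0.88×(255−179) = 179 + 66.88 = 245.88 → 246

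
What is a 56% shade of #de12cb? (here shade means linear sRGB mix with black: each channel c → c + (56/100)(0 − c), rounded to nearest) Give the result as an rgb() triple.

#de12cb is rgb(222, 18, 203).
Lerp each channel 56% toward 0:
  R: 222 − 124.32 = 97.68 → 98
  G: 18 − 10.08 = 7.92 → 8
  B: 203 − 113.68 = 89.32 → 89

rgb(98, 8, 89)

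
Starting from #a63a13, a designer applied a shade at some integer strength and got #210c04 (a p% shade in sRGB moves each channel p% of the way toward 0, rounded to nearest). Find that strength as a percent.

#a63a13 is rgb(166, 58, 19); #210c04 is rgb(33, 12, 4).
On the R channel (widest range): 33 ≈ 166 + (p/100)(0 − 166), so p ≈ 100×(33 − 166)/(0 − 166) = -13300/-166 = 80.12.
p = 80 reproduces all three channels after rounding.

80%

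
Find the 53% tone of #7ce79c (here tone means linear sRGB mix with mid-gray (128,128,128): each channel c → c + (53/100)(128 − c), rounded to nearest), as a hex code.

#7eb08d

#7ce79c is rgb(124, 231, 156).
Lerp each channel 53% toward 128:
  R: 124 + 2.12 = 126.12 → 126
  G: 231 + 0.53×(128−231) = 231 − 54.59 = 176.41 → 176
  B: 156 − 14.84 = 141.16 → 141
rgb(126, 176, 141) = #7eb08d.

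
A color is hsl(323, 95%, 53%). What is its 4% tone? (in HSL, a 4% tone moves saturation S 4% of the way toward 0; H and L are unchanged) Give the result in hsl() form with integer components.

S moves 4% from 95 toward 0: 95 − 3.8 = 91.2 → 91.
H and L are unchanged.

hsl(323, 91%, 53%)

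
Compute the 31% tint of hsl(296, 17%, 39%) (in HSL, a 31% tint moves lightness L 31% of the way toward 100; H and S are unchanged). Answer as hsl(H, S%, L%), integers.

hsl(296, 17%, 58%)

L moves 31% from 39 toward 100: 39 + 18.91 = 57.91 → 58.
H and S are unchanged.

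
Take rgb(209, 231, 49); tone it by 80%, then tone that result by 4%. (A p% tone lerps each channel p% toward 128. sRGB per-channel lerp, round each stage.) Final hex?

An 80% tone moves each channel 80% toward 128:
  R: 209 − 64.8 = 144.2 → 144
  G: 231 + 0.8×(128−231) = 231 − 82.4 = 148.6 → 149
  B: 49 + 63.2 = 112.2 → 112
After the tone: rgb(144, 149, 112) = #909570.
Lerp each channel 4% toward 128:
  R: 144 + 0.04×(128−144) = 144 − 0.64 = 143.36 → 143
  G: 149 + 0.04×(128−149) = 149 − 0.84 = 148.16 → 148
  B: 112 + 0.64 = 112.64 → 113
rgb(143, 148, 113) = #8F9471.

#8F9471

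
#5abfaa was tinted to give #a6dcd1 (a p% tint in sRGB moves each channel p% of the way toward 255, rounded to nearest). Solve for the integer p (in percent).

#5abfaa is rgb(90, 191, 170); #a6dcd1 is rgb(166, 220, 209).
On the R channel (widest range): 166 ≈ 90 + (p/100)(255 − 90), so p ≈ 100×(166 − 90)/(255 − 90) = 7600/165 = 46.06.
p = 46 reproduces all three channels after rounding.

46%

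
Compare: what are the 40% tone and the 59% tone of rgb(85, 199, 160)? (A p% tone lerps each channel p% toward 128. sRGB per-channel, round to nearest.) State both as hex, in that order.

40% tone:
  R: 85 + 0.4×(128−85) = 85 + 17.2 = 102.2 → 102
  G: 199 + 0.4×(128−199) = 199 − 28.4 = 170.6 → 171
  B: 160 + 0.4×(128−160) = 160 − 12.8 = 147.2 → 147
  → #66AB93
59% tone:
  R: 85 + 0.59×(128−85) = 85 + 25.37 = 110.37 → 110
  G: 199 + 0.59×(128−199) = 199 − 41.89 = 157.11 → 157
  B: 160 + 0.59×(128−160) = 160 − 18.88 = 141.12 → 141
  → #6E9D8D

#66AB93, #6E9D8D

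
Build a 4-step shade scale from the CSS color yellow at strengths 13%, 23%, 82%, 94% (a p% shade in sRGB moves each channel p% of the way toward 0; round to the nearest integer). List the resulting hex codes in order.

#dede00, #c4c400, #2e2e00, #0f0f00

CSS yellow is rgb(255, 255, 0).
13%: (255 − 33.15 = 221.85→222, 255 − 33.15 = 221.85→222, 0→0) → #dede00
23%: (255 − 58.65 = 196.35→196, 255 − 58.65 = 196.35→196, 0→0) → #c4c400
82%: (255 − 209.1 = 45.9→46, 255 − 209.1 = 45.9→46, 0→0) → #2e2e00
94%: (255 − 239.7 = 15.3→15, 255 − 239.7 = 15.3→15, 0→0) → #0f0f00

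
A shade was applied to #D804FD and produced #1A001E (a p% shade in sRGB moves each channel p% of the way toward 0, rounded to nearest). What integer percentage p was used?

88%

#D804FD is rgb(216, 4, 253); #1A001E is rgb(26, 0, 30).
On the B channel (widest range): 30 ≈ 253 + (p/100)(0 − 253), so p ≈ 100×(30 − 253)/(0 − 253) = -22300/-253 = 88.14.
p = 88 reproduces all three channels after rounding.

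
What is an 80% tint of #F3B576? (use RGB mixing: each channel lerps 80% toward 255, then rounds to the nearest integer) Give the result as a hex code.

#F3B576 is rgb(243, 181, 118).
An 80% tint moves each channel 80% toward 255:
  R: 243 + 9.6 = 252.6 → 253
  G: 181 + 0.8×(255−181) = 181 + 59.2 = 240.2 → 240
  B: 118 + 109.6 = 227.6 → 228
rgb(253, 240, 228) = #FDF0E4.

#FDF0E4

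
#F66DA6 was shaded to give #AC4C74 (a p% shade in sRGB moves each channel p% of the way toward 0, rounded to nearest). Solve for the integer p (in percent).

30%

#F66DA6 is rgb(246, 109, 166); #AC4C74 is rgb(172, 76, 116).
On the R channel (widest range): 172 ≈ 246 + (p/100)(0 − 246), so p ≈ 100×(172 − 246)/(0 − 246) = -7400/-246 = 30.08.
p = 30 reproduces all three channels after rounding.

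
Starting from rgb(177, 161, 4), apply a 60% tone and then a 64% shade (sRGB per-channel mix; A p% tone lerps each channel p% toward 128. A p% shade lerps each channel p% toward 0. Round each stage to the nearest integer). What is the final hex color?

Per channel, c → c + 0.6(128 − c):
  R: 177 + 0.6×(128−177) = 177 − 29.4 = 147.6 → 148
  G: 161 + 0.6×(128−161) = 161 − 19.8 = 141.2 → 141
  B: 4 + 74.4 = 78.4 → 78
After the tone: rgb(148, 141, 78) = #948D4E.
Lerp each channel 64% toward 0:
  R: 148 + 0.64×(0−148) = 148 − 94.72 = 53.28 → 53
  G: 141 + 0.64×(0−141) = 141 − 90.24 = 50.76 → 51
  B: 78 − 49.92 = 28.08 → 28
rgb(53, 51, 28) = #35331C.

#35331C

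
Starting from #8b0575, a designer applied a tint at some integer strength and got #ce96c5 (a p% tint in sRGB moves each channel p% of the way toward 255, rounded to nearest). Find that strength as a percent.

#8b0575 is rgb(139, 5, 117); #ce96c5 is rgb(206, 150, 197).
On the G channel (widest range): 150 ≈ 5 + (p/100)(255 − 5), so p ≈ 100×(150 − 5)/(255 − 5) = 14500/250 = 58.00.
p = 58 reproduces all three channels after rounding.

58%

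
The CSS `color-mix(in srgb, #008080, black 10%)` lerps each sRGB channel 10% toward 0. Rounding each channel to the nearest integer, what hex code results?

#008080 is rgb(0, 128, 128).
A 10% shade moves each channel 10% toward 0:
  R: 0 + 0.1×(0−0) = 0 + 0 = 0 → 0
  G: 128 − 12.8 = 115.2 → 115
  B: 128 + 0.1×(0−128) = 128 − 12.8 = 115.2 → 115
rgb(0, 115, 115) = #007373.

#007373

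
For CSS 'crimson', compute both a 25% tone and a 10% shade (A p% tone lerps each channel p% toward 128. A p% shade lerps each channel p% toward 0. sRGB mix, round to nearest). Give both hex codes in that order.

CSS crimson is rgb(220, 20, 60).
25% tone:
  R: 220 − 23 = 197 → 197
  G: 20 + 0.25×(128−20) = 20 + 27 = 47 → 47
  B: 60 + 0.25×(128−60) = 60 + 17 = 77 → 77
  → #C52F4D
10% shade:
  R: 220 − 22 = 198 → 198
  G: 20 − 2 = 18 → 18
  B: 60 − 6 = 54 → 54
  → #C61236

#C52F4D, #C61236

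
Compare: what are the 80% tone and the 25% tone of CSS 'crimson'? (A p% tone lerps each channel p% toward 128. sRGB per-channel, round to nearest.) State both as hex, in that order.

#926a72, #c52f4d

CSS crimson is rgb(220, 20, 60).
80% tone:
  R: 220 + 0.8×(128−220) = 220 − 73.6 = 146.4 → 146
  G: 20 + 0.8×(128−20) = 20 + 86.4 = 106.4 → 106
  B: 60 + 0.8×(128−60) = 60 + 54.4 = 114.4 → 114
  → #926a72
25% tone:
  R: 220 + 0.25×(128−220) = 220 − 23 = 197 → 197
  G: 20 + 0.25×(128−20) = 20 + 27 = 47 → 47
  B: 60 + 17 = 77 → 77
  → #c52f4d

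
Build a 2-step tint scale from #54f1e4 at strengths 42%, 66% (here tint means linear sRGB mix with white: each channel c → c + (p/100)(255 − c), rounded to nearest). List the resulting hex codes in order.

#54f1e4 is rgb(84, 241, 228).
42%: (84 + 71.82 = 155.82→156, 241 + 5.88 = 246.88→247, 228 + 11.34 = 239.34→239) → #9cf7ef
66%: (84 + 112.86 = 196.86→197, 241 + 9.24 = 250.24→250, 228 + 17.82 = 245.82→246) → #c5faf6

#9cf7ef, #c5faf6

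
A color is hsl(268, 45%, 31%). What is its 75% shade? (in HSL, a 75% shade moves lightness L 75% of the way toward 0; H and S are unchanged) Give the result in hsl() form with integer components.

L moves 75% from 31 toward 0: 31 − 23.25 = 7.75 → 8.
H and S are unchanged.

hsl(268, 45%, 8%)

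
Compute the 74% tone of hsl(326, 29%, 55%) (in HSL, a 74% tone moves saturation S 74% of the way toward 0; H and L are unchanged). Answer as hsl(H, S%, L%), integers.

S moves 74% from 29 toward 0: 29 − 21.46 = 7.54 → 8.
H and L are unchanged.

hsl(326, 8%, 55%)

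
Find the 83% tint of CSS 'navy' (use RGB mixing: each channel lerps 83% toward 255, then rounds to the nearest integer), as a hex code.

#D4D4E9

CSS navy is rgb(0, 0, 128).
An 83% tint moves each channel 83% toward 255:
  R: 0 + 211.65 = 211.65 → 212
  G: 0 + 211.65 = 211.65 → 212
  B: 128 + 105.41 = 233.41 → 233
rgb(212, 212, 233) = #D4D4E9.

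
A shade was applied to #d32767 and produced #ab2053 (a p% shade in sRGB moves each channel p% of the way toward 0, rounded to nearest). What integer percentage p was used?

#d32767 is rgb(211, 39, 103); #ab2053 is rgb(171, 32, 83).
On the R channel (widest range): 171 ≈ 211 + (p/100)(0 − 211), so p ≈ 100×(171 − 211)/(0 − 211) = -4000/-211 = 18.96.
p = 19 reproduces all three channels after rounding.

19%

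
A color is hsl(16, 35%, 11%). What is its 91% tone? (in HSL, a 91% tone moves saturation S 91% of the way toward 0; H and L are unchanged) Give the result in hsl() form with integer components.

S moves 91% from 35 toward 0: 35 − 31.85 = 3.15 → 3.
H and L are unchanged.

hsl(16, 3%, 11%)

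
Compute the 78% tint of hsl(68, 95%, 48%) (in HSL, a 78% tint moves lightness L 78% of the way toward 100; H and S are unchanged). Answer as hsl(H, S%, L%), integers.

hsl(68, 95%, 89%)

L moves 78% from 48 toward 100: 48 + 40.56 = 88.56 → 89.
H and S are unchanged.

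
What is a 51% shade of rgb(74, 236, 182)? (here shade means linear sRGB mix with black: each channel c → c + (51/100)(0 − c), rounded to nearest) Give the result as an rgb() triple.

rgb(36, 116, 89)

A 51% shade moves each channel 51% toward 0:
  R: 74 + 0.51×(0−74) = 74 − 37.74 = 36.26 → 36
  G: 236 + 0.51×(0−236) = 236 − 120.36 = 115.64 → 116
  B: 182 + 0.51×(0−182) = 182 − 92.82 = 89.18 → 89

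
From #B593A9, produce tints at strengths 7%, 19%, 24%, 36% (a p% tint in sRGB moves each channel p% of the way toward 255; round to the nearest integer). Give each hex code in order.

#B593A9 is rgb(181, 147, 169).
7%: (181 + 5.18 = 186.18→186, 147 + 7.56 = 154.56→155, 169 + 6.02 = 175.02→175) → #BA9BAF
19%: (181 + 14.06 = 195.06→195, 147 + 20.52 = 167.52→168, 169 + 16.34 = 185.34→185) → #C3A8B9
24%: (181 + 17.76 = 198.76→199, 147 + 25.92 = 172.92→173, 169 + 20.64 = 189.64→190) → #C7ADBE
36%: (181 + 26.64 = 207.64→208, 147 + 38.88 = 185.88→186, 169 + 30.96 = 199.96→200) → #D0BAC8

#BA9BAF, #C3A8B9, #C7ADBE, #D0BAC8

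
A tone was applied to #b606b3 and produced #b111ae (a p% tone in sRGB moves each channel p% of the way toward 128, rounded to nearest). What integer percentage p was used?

#b606b3 is rgb(182, 6, 179); #b111ae is rgb(177, 17, 174).
On the G channel (widest range): 17 ≈ 6 + (p/100)(128 − 6), so p ≈ 100×(17 − 6)/(128 − 6) = 1100/122 = 9.02.
p = 9 reproduces all three channels after rounding.

9%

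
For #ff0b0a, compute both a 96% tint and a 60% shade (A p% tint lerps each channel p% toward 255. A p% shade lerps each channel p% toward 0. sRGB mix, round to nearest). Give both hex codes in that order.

#ff0b0a is rgb(255, 11, 10).
96% tint:
  R: 255 + 0 = 255 → 255
  G: 11 + 0.96×(255−11) = 11 + 234.24 = 245.24 → 245
  B: 10 + 235.2 = 245.2 → 245
  → #fff5f5
60% shade:
  R: 255 + 0.6×(0−255) = 255 − 153 = 102 → 102
  G: 11 + 0.6×(0−11) = 11 − 6.6 = 4.4 → 4
  B: 10 + 0.6×(0−10) = 10 − 6 = 4 → 4
  → #660404

#fff5f5, #660404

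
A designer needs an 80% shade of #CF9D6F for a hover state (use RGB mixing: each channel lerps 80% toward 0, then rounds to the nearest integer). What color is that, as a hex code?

#CF9D6F is rgb(207, 157, 111).
An 80% shade moves each channel 80% toward 0:
  R: 207 + 0.8×(0−207) = 207 − 165.6 = 41.4 → 41
  G: 157 + 0.8×(0−157) = 157 − 125.6 = 31.4 → 31
  B: 111 − 88.8 = 22.2 → 22
rgb(41, 31, 22) = #291F16.

#291F16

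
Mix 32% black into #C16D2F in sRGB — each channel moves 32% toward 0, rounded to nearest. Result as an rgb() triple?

rgb(131, 74, 32)

#C16D2F is rgb(193, 109, 47).
A 32% shade moves each channel 32% toward 0:
  R: 193 − 61.76 = 131.24 → 131
  G: 109 + 0.32×(0−109) = 109 − 34.88 = 74.12 → 74
  B: 47 − 15.04 = 31.96 → 32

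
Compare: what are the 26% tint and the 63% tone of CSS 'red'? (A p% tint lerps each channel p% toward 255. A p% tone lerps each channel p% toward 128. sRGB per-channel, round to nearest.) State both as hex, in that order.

#FF4242, #AF5151

CSS red is rgb(255, 0, 0).
26% tint:
  R: 255 + 0.26×(255−255) = 255 + 0 = 255 → 255
  G: 0 + 0.26×(255−0) = 0 + 66.3 = 66.3 → 66
  B: 0 + 66.3 = 66.3 → 66
  → #FF4242
63% tone:
  R: 255 − 80.01 = 174.99 → 175
  G: 0 + 0.63×(128−0) = 0 + 80.64 = 80.64 → 81
  B: 0 + 0.63×(128−0) = 0 + 80.64 = 80.64 → 81
  → #AF5151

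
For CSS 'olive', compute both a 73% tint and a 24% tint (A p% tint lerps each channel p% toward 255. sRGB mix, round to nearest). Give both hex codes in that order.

CSS olive is rgb(128, 128, 0).
73% tint:
  R: 128 + 92.71 = 220.71 → 221
  G: 128 + 0.73×(255−128) = 128 + 92.71 = 220.71 → 221
  B: 0 + 186.15 = 186.15 → 186
  → #DDDDBA
24% tint:
  R: 128 + 0.24×(255−128) = 128 + 30.48 = 158.48 → 158
  G: 128 + 0.24×(255−128) = 128 + 30.48 = 158.48 → 158
  B: 0 + 61.2 = 61.2 → 61
  → #9E9E3D

#DDDDBA, #9E9E3D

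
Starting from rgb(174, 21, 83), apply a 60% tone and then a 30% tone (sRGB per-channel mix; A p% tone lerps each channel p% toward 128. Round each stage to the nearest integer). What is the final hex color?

#8D6273

Lerp each channel 60% toward 128:
  R: 174 + 0.6×(128−174) = 174 − 27.6 = 146.4 → 146
  G: 21 + 0.6×(128−21) = 21 + 64.2 = 85.2 → 85
  B: 83 + 0.6×(128−83) = 83 + 27 = 110 → 110
After the tone: rgb(146, 85, 110) = #92556E.
Lerp each channel 30% toward 128:
  R: 146 + 0.3×(128−146) = 146 − 5.4 = 140.6 → 141
  G: 85 + 0.3×(128−85) = 85 + 12.9 = 97.9 → 98
  B: 110 + 5.4 = 115.4 → 115
rgb(141, 98, 115) = #8D6273.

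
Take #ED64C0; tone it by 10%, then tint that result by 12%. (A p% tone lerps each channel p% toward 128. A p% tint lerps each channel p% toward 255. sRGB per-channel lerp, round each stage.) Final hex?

#E579C2

#ED64C0 is rgb(237, 100, 192).
Per channel, c → c + 0.1(128 − c):
  R: 237 + 0.1×(128−237) = 237 − 10.9 = 226.1 → 226
  G: 100 + 0.1×(128−100) = 100 + 2.8 = 102.8 → 103
  B: 192 − 6.4 = 185.6 → 186
After the tone: rgb(226, 103, 186) = #E267BA.
A 12% tint moves each channel 12% toward 255:
  R: 226 + 3.48 = 229.48 → 229
  G: 103 + 0.12×(255−103) = 103 + 18.24 = 121.24 → 121
  B: 186 + 8.28 = 194.28 → 194
rgb(229, 121, 194) = #E579C2.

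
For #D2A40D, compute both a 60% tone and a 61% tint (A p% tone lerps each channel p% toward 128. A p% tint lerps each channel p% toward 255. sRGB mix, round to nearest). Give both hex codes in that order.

#D2A40D is rgb(210, 164, 13).
60% tone:
  R: 210 + 0.6×(128−210) = 210 − 49.2 = 160.8 → 161
  G: 164 + 0.6×(128−164) = 164 − 21.6 = 142.4 → 142
  B: 13 + 0.6×(128−13) = 13 + 69 = 82 → 82
  → #A18E52
61% tint:
  R: 210 + 0.61×(255−210) = 210 + 27.45 = 237.45 → 237
  G: 164 + 0.61×(255−164) = 164 + 55.51 = 219.51 → 220
  B: 13 + 0.61×(255−13) = 13 + 147.62 = 160.62 → 161
  → #EDDCA1

#A18E52, #EDDCA1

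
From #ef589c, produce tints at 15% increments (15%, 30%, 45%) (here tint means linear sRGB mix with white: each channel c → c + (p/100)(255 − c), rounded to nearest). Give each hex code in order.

#f171ab, #f48aba, #f6a3c9

#ef589c is rgb(239, 88, 156).
15%: (239 + 2.4 = 241.4→241, 88 + 25.05 = 113.05→113, 156 + 14.85 = 170.85→171) → #f171ab
30%: (239 + 4.8 = 243.8→244, 88 + 50.1 = 138.1→138, 156 + 29.7 = 185.7→186) → #f48aba
45%: (239 + 7.2 = 246.2→246, 88 + 75.15 = 163.15→163, 156 + 44.55 = 200.55→201) → #f6a3c9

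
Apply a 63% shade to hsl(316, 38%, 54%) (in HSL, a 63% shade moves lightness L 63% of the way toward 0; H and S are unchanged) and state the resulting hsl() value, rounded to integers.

hsl(316, 38%, 20%)

L moves 63% from 54 toward 0: 54 − 34.02 = 19.98 → 20.
H and S are unchanged.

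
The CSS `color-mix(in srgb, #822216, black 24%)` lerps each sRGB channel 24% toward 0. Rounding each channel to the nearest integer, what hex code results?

#822216 is rgb(130, 34, 22).
Lerp each channel 24% toward 0:
  R: 130 + 0.24×(0−130) = 130 − 31.2 = 98.8 → 99
  G: 34 + 0.24×(0−34) = 34 − 8.16 = 25.84 → 26
  B: 22 + 0.24×(0−22) = 22 − 5.28 = 16.72 → 17
rgb(99, 26, 17) = #631a11.

#631a11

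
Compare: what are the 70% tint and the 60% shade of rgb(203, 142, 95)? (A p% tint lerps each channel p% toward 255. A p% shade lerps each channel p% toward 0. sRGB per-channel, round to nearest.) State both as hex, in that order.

#EFDDCF, #513926

70% tint:
  R: 203 + 0.7×(255−203) = 203 + 36.4 = 239.4 → 239
  G: 142 + 79.1 = 221.1 → 221
  B: 95 + 0.7×(255−95) = 95 + 112 = 207 → 207
  → #EFDDCF
60% shade:
  R: 203 + 0.6×(0−203) = 203 − 121.8 = 81.2 → 81
  G: 142 − 85.2 = 56.8 → 57
  B: 95 + 0.6×(0−95) = 95 − 57 = 38 → 38
  → #513926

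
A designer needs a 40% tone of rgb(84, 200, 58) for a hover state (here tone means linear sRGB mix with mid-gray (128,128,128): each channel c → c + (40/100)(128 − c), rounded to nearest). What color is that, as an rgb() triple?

Lerp each channel 40% toward 128:
  R: 84 + 0.4×(128−84) = 84 + 17.6 = 101.6 → 102
  G: 200 − 28.8 = 171.2 → 171
  B: 58 + 28 = 86 → 86

rgb(102, 171, 86)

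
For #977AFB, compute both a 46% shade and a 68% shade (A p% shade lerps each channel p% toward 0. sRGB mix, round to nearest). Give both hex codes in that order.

#977AFB is rgb(151, 122, 251).
46% shade:
  R: 151 − 69.46 = 81.54 → 82
  G: 122 − 56.12 = 65.88 → 66
  B: 251 + 0.46×(0−251) = 251 − 115.46 = 135.54 → 136
  → #524288
68% shade:
  R: 151 + 0.68×(0−151) = 151 − 102.68 = 48.32 → 48
  G: 122 + 0.68×(0−122) = 122 − 82.96 = 39.04 → 39
  B: 251 − 170.68 = 80.32 → 80
  → #302750

#524288, #302750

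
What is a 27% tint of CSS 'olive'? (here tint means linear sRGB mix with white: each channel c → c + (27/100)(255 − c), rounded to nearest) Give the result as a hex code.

#a2a245

CSS olive is rgb(128, 128, 0).
Lerp each channel 27% toward 255:
  R: 128 + 0.27×(255−128) = 128 + 34.29 = 162.29 → 162
  G: 128 + 0.27×(255−128) = 128 + 34.29 = 162.29 → 162
  B: 0 + 68.85 = 68.85 → 69
rgb(162, 162, 69) = #a2a245.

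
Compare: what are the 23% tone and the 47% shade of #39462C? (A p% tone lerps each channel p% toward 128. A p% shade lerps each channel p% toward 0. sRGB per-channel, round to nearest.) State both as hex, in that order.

#39462C is rgb(57, 70, 44).
23% tone:
  R: 57 + 0.23×(128−57) = 57 + 16.33 = 73.33 → 73
  G: 70 + 13.34 = 83.34 → 83
  B: 44 + 0.23×(128−44) = 44 + 19.32 = 63.32 → 63
  → #49533F
47% shade:
  R: 57 + 0.47×(0−57) = 57 − 26.79 = 30.21 → 30
  G: 70 − 32.9 = 37.1 → 37
  B: 44 + 0.47×(0−44) = 44 − 20.68 = 23.32 → 23
  → #1E2517

#49533F, #1E2517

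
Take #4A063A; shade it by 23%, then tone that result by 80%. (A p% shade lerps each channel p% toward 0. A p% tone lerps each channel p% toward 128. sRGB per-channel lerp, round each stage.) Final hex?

#72676F

#4A063A is rgb(74, 6, 58).
Lerp each channel 23% toward 0:
  R: 74 + 0.23×(0−74) = 74 − 17.02 = 56.98 → 57
  G: 6 − 1.38 = 4.62 → 5
  B: 58 − 13.34 = 44.66 → 45
After the shade: rgb(57, 5, 45) = #39052D.
An 80% tone moves each channel 80% toward 128:
  R: 57 + 56.8 = 113.8 → 114
  G: 5 + 98.4 = 103.4 → 103
  B: 45 + 0.8×(128−45) = 45 + 66.4 = 111.4 → 111
rgb(114, 103, 111) = #72676F.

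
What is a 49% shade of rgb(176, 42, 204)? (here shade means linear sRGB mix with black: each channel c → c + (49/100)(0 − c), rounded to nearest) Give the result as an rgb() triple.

A 49% shade moves each channel 49% toward 0:
  R: 176 − 86.24 = 89.76 → 90
  G: 42 + 0.49×(0−42) = 42 − 20.58 = 21.42 → 21
  B: 204 + 0.49×(0−204) = 204 − 99.96 = 104.04 → 104

rgb(90, 21, 104)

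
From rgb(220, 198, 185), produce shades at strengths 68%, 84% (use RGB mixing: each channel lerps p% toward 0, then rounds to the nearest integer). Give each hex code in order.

68%: (220 − 149.6 = 70.4→70, 198 − 134.64 = 63.36→63, 185 − 125.8 = 59.2→59) → #463F3B
84%: (220 − 184.8 = 35.2→35, 198 − 166.32 = 31.68→32, 185 − 155.4 = 29.6→30) → #23201E

#463F3B, #23201E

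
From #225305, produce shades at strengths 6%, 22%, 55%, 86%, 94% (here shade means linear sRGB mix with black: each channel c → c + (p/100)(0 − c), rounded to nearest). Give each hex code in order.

#225305 is rgb(34, 83, 5).
6%: (34 − 2.04 = 31.96→32, 83 − 4.98 = 78.02→78, 5→5) → #204E05
22%: (34 − 7.48 = 26.52→27, 83 − 18.26 = 64.74→65, 5 − 1.1 = 3.9→4) → #1B4104
55%: (34 − 18.7 = 15.3→15, 83 − 45.65 = 37.35→37, 5 − 2.75 = 2.25→2) → #0F2502
86%: (34 − 29.24 = 4.76→5, 83 − 71.38 = 11.62→12, 5 − 4.3 = 0.7→1) → #050C01
94%: (34 − 31.96 = 2.04→2, 83 − 78.02 = 4.98→5, 5 − 4.7 = 0.3→0) → #020500

#204E05, #1B4104, #0F2502, #050C01, #020500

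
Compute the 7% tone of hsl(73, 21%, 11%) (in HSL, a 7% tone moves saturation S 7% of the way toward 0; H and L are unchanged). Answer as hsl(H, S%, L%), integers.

hsl(73, 20%, 11%)

S moves 7% from 21 toward 0: 21 − 1.47 = 19.53 → 20.
H and L are unchanged.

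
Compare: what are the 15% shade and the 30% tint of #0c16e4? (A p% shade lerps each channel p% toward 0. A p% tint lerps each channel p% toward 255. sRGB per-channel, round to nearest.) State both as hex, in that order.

#0a13c2, #555cec

#0c16e4 is rgb(12, 22, 228).
15% shade:
  R: 12 − 1.8 = 10.2 → 10
  G: 22 + 0.15×(0−22) = 22 − 3.3 = 18.7 → 19
  B: 228 − 34.2 = 193.8 → 194
  → #0a13c2
30% tint:
  R: 12 + 72.9 = 84.9 → 85
  G: 22 + 0.3×(255−22) = 22 + 69.9 = 91.9 → 92
  B: 228 + 0.3×(255−228) = 228 + 8.1 = 236.1 → 236
  → #555cec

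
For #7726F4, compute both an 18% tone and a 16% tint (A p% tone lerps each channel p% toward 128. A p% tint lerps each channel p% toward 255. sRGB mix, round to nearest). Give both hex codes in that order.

#7726F4 is rgb(119, 38, 244).
18% tone:
  R: 119 + 1.62 = 120.62 → 121
  G: 38 + 16.2 = 54.2 → 54
  B: 244 + 0.18×(128−244) = 244 − 20.88 = 223.12 → 223
  → #7936DF
16% tint:
  R: 119 + 0.16×(255−119) = 119 + 21.76 = 140.76 → 141
  G: 38 + 34.72 = 72.72 → 73
  B: 244 + 1.76 = 245.76 → 246
  → #8D49F6

#7936DF, #8D49F6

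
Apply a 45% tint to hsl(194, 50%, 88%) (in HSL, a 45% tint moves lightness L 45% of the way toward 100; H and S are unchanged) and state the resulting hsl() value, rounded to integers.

L moves 45% from 88 toward 100: 88 + 5.4 = 93.4 → 93.
H and S are unchanged.

hsl(194, 50%, 93%)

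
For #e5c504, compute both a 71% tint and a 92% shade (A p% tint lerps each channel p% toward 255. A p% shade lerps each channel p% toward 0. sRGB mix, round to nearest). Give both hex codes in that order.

#e5c504 is rgb(229, 197, 4).
71% tint:
  R: 229 + 0.71×(255−229) = 229 + 18.46 = 247.46 → 247
  G: 197 + 0.71×(255−197) = 197 + 41.18 = 238.18 → 238
  B: 4 + 0.71×(255−4) = 4 + 178.21 = 182.21 → 182
  → #f7eeb6
92% shade:
  R: 229 − 210.68 = 18.32 → 18
  G: 197 − 181.24 = 15.76 → 16
  B: 4 − 3.68 = 0.32 → 0
  → #121000

#f7eeb6, #121000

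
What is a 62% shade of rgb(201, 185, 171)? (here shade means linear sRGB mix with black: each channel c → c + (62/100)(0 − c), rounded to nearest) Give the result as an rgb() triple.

Lerp each channel 62% toward 0:
  R: 201 − 124.62 = 76.38 → 76
  G: 185 + 0.62×(0−185) = 185 − 114.7 = 70.3 → 70
  B: 171 + 0.62×(0−171) = 171 − 106.02 = 64.98 → 65

rgb(76, 70, 65)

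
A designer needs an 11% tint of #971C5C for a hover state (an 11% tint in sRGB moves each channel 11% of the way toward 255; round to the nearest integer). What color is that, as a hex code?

#A2356E

#971C5C is rgb(151, 28, 92).
Lerp each channel 11% toward 255:
  R: 151 + 0.11×(255−151) = 151 + 11.44 = 162.44 → 162
  G: 28 + 0.11×(255−28) = 28 + 24.97 = 52.97 → 53
  B: 92 + 0.11×(255−92) = 92 + 17.93 = 109.93 → 110
rgb(162, 53, 110) = #A2356E.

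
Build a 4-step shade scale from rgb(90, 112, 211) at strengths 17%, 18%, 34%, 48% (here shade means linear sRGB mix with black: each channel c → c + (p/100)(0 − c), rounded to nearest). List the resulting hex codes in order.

17%: (90 − 15.3 = 74.7→75, 112 − 19.04 = 92.96→93, 211 − 35.87 = 175.13→175) → #4b5daf
18%: (90 − 16.2 = 73.8→74, 112 − 20.16 = 91.84→92, 211 − 37.98 = 173.02→173) → #4a5cad
34%: (90 − 30.6 = 59.4→59, 112 − 38.08 = 73.92→74, 211 − 71.74 = 139.26→139) → #3b4a8b
48%: (90 − 43.2 = 46.8→47, 112 − 53.76 = 58.24→58, 211 − 101.28 = 109.72→110) → #2f3a6e

#4b5daf, #4a5cad, #3b4a8b, #2f3a6e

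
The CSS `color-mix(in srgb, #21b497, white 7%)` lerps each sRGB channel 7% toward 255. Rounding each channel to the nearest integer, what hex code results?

#31b99e

#21b497 is rgb(33, 180, 151).
Per channel, c → c + 0.07(255 − c):
  R: 33 + 15.54 = 48.54 → 49
  G: 180 + 5.25 = 185.25 → 185
  B: 151 + 0.07×(255−151) = 151 + 7.28 = 158.28 → 158
rgb(49, 185, 158) = #31b99e.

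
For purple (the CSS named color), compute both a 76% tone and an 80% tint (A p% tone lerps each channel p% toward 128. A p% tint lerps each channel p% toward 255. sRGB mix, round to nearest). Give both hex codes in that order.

#806180, #E6CCE6

CSS purple is rgb(128, 0, 128).
76% tone:
  R: 128 + 0.76×(128−128) = 128 + 0 = 128 → 128
  G: 0 + 0.76×(128−0) = 0 + 97.28 = 97.28 → 97
  B: 128 + 0 = 128 → 128
  → #806180
80% tint:
  R: 128 + 101.6 = 229.6 → 230
  G: 0 + 204 = 204 → 204
  B: 128 + 0.8×(255−128) = 128 + 101.6 = 229.6 → 230
  → #E6CCE6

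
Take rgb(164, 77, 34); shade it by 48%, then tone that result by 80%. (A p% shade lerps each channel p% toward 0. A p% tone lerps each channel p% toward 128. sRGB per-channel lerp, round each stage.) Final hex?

Lerp each channel 48% toward 0:
  R: 164 − 78.72 = 85.28 → 85
  G: 77 + 0.48×(0−77) = 77 − 36.96 = 40.04 → 40
  B: 34 + 0.48×(0−34) = 34 − 16.32 = 17.68 → 18
After the shade: rgb(85, 40, 18) = #552812.
Per channel, c → c + 0.8(128 − c):
  R: 85 + 0.8×(128−85) = 85 + 34.4 = 119.4 → 119
  G: 40 + 70.4 = 110.4 → 110
  B: 18 + 0.8×(128−18) = 18 + 88 = 106 → 106
rgb(119, 110, 106) = #776e6a.

#776e6a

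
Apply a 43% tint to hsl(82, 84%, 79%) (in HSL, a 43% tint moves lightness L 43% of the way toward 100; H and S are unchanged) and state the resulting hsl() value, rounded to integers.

hsl(82, 84%, 88%)

L moves 43% from 79 toward 100: 79 + 9.03 = 88.03 → 88.
H and S are unchanged.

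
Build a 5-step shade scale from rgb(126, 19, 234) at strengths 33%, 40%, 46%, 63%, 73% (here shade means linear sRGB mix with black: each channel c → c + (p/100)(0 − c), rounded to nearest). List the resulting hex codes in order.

#540D9D, #4C0B8C, #440A7E, #2F0757, #22053F

33%: (126 − 41.58 = 84.42→84, 19 − 6.27 = 12.73→13, 234 − 77.22 = 156.78→157) → #540D9D
40%: (126 − 50.4 = 75.6→76, 19 − 7.6 = 11.4→11, 234 − 93.6 = 140.4→140) → #4C0B8C
46%: (126 − 57.96 = 68.04→68, 19 − 8.74 = 10.26→10, 234 − 107.64 = 126.36→126) → #440A7E
63%: (126 − 79.38 = 46.62→47, 19 − 11.97 = 7.03→7, 234 − 147.42 = 86.58→87) → #2F0757
73%: (126 − 91.98 = 34.02→34, 19 − 13.87 = 5.13→5, 234 − 170.82 = 63.18→63) → #22053F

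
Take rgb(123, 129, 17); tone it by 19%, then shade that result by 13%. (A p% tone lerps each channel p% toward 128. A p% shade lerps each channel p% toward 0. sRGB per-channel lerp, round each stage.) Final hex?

Lerp each channel 19% toward 128:
  R: 123 + 0.95 = 123.95 → 124
  G: 129 + 0.19×(128−129) = 129 − 0.19 = 128.81 → 129
  B: 17 + 21.09 = 38.09 → 38
After the tone: rgb(124, 129, 38) = #7c8126.
Per channel, c → c + 0.13(0 − c):
  R: 124 + 0.13×(0−124) = 124 − 16.12 = 107.88 → 108
  G: 129 − 16.77 = 112.23 → 112
  B: 38 + 0.13×(0−38) = 38 − 4.94 = 33.06 → 33
rgb(108, 112, 33) = #6c7021.

#6c7021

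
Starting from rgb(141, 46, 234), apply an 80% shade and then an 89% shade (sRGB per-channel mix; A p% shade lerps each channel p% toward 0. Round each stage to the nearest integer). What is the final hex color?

#030105

Lerp each channel 80% toward 0:
  R: 141 + 0.8×(0−141) = 141 − 112.8 = 28.2 → 28
  G: 46 − 36.8 = 9.2 → 9
  B: 234 + 0.8×(0−234) = 234 − 187.2 = 46.8 → 47
After the shade: rgb(28, 9, 47) = #1C092F.
Lerp each channel 89% toward 0:
  R: 28 + 0.89×(0−28) = 28 − 24.92 = 3.08 → 3
  G: 9 + 0.89×(0−9) = 9 − 8.01 = 0.99 → 1
  B: 47 + 0.89×(0−47) = 47 − 41.83 = 5.17 → 5
rgb(3, 1, 5) = #030105.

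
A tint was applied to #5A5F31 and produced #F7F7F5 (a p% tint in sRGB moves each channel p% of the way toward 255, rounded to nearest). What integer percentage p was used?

#5A5F31 is rgb(90, 95, 49); #F7F7F5 is rgb(247, 247, 245).
On the B channel (widest range): 245 ≈ 49 + (p/100)(255 − 49), so p ≈ 100×(245 − 49)/(255 − 49) = 19600/206 = 95.15.
p = 95 reproduces all three channels after rounding.

95%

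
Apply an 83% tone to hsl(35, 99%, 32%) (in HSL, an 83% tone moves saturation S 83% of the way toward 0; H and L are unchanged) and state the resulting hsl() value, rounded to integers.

S moves 83% from 99 toward 0: 99 − 82.17 = 16.83 → 17.
H and L are unchanged.

hsl(35, 17%, 32%)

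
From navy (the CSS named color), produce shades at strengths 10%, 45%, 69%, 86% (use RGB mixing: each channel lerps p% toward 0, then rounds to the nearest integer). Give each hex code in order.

#000073, #000046, #000028, #000012

CSS navy is rgb(0, 0, 128).
10%: (0→0, 0→0, 128 − 12.8 = 115.2→115) → #000073
45%: (0→0, 0→0, 128 − 57.6 = 70.4→70) → #000046
69%: (0→0, 0→0, 128 − 88.32 = 39.68→40) → #000028
86%: (0→0, 0→0, 128 − 110.08 = 17.92→18) → #000012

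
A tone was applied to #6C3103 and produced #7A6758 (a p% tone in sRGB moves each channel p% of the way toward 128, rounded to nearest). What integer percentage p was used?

#6C3103 is rgb(108, 49, 3); #7A6758 is rgb(122, 103, 88).
On the B channel (widest range): 88 ≈ 3 + (p/100)(128 − 3), so p ≈ 100×(88 − 3)/(128 − 3) = 8500/125 = 68.00.
p = 68 reproduces all three channels after rounding.

68%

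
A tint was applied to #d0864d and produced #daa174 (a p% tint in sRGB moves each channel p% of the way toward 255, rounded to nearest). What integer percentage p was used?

#d0864d is rgb(208, 134, 77); #daa174 is rgb(218, 161, 116).
On the B channel (widest range): 116 ≈ 77 + (p/100)(255 − 77), so p ≈ 100×(116 − 77)/(255 − 77) = 3900/178 = 21.91.
p = 22 reproduces all three channels after rounding.

22%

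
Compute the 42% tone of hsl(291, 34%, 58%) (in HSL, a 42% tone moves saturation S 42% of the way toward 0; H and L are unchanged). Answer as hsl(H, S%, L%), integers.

S moves 42% from 34 toward 0: 34 − 14.28 = 19.72 → 20.
H and L are unchanged.

hsl(291, 20%, 58%)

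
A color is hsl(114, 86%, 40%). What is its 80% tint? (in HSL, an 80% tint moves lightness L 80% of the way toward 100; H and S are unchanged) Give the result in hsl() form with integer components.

hsl(114, 86%, 88%)

L moves 80% from 40 toward 100: 40 + 48 = 88 → 88.
H and S are unchanged.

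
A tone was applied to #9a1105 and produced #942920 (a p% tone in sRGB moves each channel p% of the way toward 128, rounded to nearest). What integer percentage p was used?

#9a1105 is rgb(154, 17, 5); #942920 is rgb(148, 41, 32).
On the B channel (widest range): 32 ≈ 5 + (p/100)(128 − 5), so p ≈ 100×(32 − 5)/(128 − 5) = 2700/123 = 21.95.
p = 22 reproduces all three channels after rounding.

22%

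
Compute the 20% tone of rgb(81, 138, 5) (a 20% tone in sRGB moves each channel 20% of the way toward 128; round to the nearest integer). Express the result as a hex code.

Lerp each channel 20% toward 128:
  R: 81 + 9.4 = 90.4 → 90
  G: 138 − 2 = 136 → 136
  B: 5 + 0.2×(128−5) = 5 + 24.6 = 29.6 → 30
rgb(90, 136, 30) = #5a881e.

#5a881e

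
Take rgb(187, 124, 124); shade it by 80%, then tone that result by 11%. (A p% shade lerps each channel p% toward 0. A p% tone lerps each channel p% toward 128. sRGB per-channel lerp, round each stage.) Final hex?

#2F2424

Lerp each channel 80% toward 0:
  R: 187 + 0.8×(0−187) = 187 − 149.6 = 37.4 → 37
  G: 124 + 0.8×(0−124) = 124 − 99.2 = 24.8 → 25
  B: 124 + 0.8×(0−124) = 124 − 99.2 = 24.8 → 25
After the shade: rgb(37, 25, 25) = #251919.
An 11% tone moves each channel 11% toward 128:
  R: 37 + 0.11×(128−37) = 37 + 10.01 = 47.01 → 47
  G: 25 + 0.11×(128−25) = 25 + 11.33 = 36.33 → 36
  B: 25 + 11.33 = 36.33 → 36
rgb(47, 36, 36) = #2F2424.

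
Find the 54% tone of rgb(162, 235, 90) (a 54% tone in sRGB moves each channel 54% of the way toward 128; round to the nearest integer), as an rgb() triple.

A 54% tone moves each channel 54% toward 128:
  R: 162 + 0.54×(128−162) = 162 − 18.36 = 143.64 → 144
  G: 235 + 0.54×(128−235) = 235 − 57.78 = 177.22 → 177
  B: 90 + 0.54×(128−90) = 90 + 20.52 = 110.52 → 111

rgb(144, 177, 111)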